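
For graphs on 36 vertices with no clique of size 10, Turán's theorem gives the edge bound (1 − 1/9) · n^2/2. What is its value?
Turán density bound = (8/9) · 36^2/2 = 576

Turán's theorem: ex(n, K_{r+1}) is achieved by the complete r-partite Turán graph T(n, r) with parts as balanced as possible, and is at most (1 − 1/r) · n^2/2. For r = 9, n = 36: the density bound is (8/9) · 1296/2 = 576. Since 9 ∣ 36, the Turán graph T(36, 9) has parts of equal size 4, and its edge count e(T(36, 9)) = 576 attains the density bound exactly.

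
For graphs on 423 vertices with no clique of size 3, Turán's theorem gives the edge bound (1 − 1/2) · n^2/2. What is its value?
Turán density bound = (1/2) · 423^2/2 = 178929/4 ≈ 44732.25

Turán's theorem: ex(n, K_{r+1}) is achieved by the complete r-partite Turán graph T(n, r) with parts as balanced as possible, and is at most (1 − 1/r) · n^2/2. For r = 2, n = 423: the density bound is (1/2) · 178929/2 = 178929/4 ≈ 44732.25. The integer-valued extremum is e(T(423, 2)) = 44732, which is strictly less than the density bound 178929/4 since 2 ∤ 423 (the parts of T(423, 2) cannot all be equal).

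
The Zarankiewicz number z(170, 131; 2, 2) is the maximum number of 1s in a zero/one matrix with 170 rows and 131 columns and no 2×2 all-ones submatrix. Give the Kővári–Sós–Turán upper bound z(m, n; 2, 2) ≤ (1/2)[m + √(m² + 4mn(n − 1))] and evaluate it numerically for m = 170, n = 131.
z(170, 131; 2, 2) ≤ (1/2)[170 + √(170² + 4·170·131·130)] = (1/2)[170 + √11609300] = 1788.6211

Kővári–Sós–Turán: let r_1, ..., r_170 be the row sums and z = Σ r_i the total number of 1s. Each pair of columns can share at most one row with both entries 1 (else a 2×2 all-ones block appears), so Σ_i C(r_i, 2) ≤ C(131, 2) = 8515. By convexity Σ_i C(r_i, 2) ≥ 170·C(z/170, 2) = z(z − 170)/(2·170), giving z² − 170z − 170·131·130 ≤ 0 and hence z ≤ (1/2)[170 + √(28900 + 4·2895100)] = (1/2)[170 + √11609300] ≈ (1/2)(170 + 3407.2423) = 1788.6211.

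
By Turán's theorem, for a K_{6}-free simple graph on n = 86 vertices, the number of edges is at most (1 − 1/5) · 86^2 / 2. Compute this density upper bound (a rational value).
Turán density bound = (4/5) · 86^2/2 = 14792/5 ≈ 2958.4

Turán's theorem: ex(n, K_{r+1}) is achieved by the complete r-partite Turán graph T(n, r) with parts as balanced as possible, and is at most (1 − 1/r) · n^2/2. For r = 5, n = 86: the density bound is (4/5) · 7396/2 = 14792/5 ≈ 2958.4. The integer-valued extremum is e(T(86, 5)) = 2958, which is strictly less than the density bound 14792/5 since 5 ∤ 86 (the parts of T(86, 5) cannot all be equal).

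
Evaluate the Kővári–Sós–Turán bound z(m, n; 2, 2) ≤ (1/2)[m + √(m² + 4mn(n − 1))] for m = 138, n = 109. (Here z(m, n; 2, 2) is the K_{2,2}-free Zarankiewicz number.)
z(138, 109; 2, 2) ≤ (1/2)[138 + √(138² + 4·138·109·108)] = (1/2)[138 + √6517188] = 1345.4392

Kővári–Sós–Turán: let r_1, ..., r_138 be the row sums and z = Σ r_i the total number of 1s. Each pair of columns can share at most one row with both entries 1 (else a 2×2 all-ones block appears), so Σ_i C(r_i, 2) ≤ C(109, 2) = 5886. By convexity Σ_i C(r_i, 2) ≥ 138·C(z/138, 2) = z(z − 138)/(2·138), giving z² − 138z − 138·109·108 ≤ 0 and hence z ≤ (1/2)[138 + √(19044 + 4·1624536)] = (1/2)[138 + √6517188] ≈ (1/2)(138 + 2552.8784) = 1345.4392.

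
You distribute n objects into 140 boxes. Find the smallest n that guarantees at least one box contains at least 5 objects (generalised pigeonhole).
n = (5 − 1)·140 + 1 = 561

By the generalised pigeonhole principle, to guarantee some box contains ≥ r objects we need more than (r − 1) · k objects total. Threshold: n = (r − 1) · k + 1. With r = 5 and k = 140: n = 4 · 140 + 1 = 560 + 1 = 561. For n = 560 = 4 · 140, we can put exactly 4 objects in every box, avoiding 5 in any single one — so 561 is tight.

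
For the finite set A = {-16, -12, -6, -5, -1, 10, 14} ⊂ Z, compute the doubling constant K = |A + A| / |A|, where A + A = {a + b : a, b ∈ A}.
K = |A + A| / |A| = 23/7

Enumerate A + A = {a + b : a, b ∈ A}. With |A| = 7, there are |A|^2 = 49 ordered sum pairs; collecting distinct values, A + A = {-32, -28, -24, -22, -21, -18, -17, -13, -12, -11, -10, -7, -6, -2, 2, 4, 5, 8, 9, 13, 20, 24, 28}, so |A + A| = 23. Thus K = 23/7. For comparison, the minimum possible |A + A| over all 7-element sets is 2·7 − 1 = 13 (so min K = 13/7), attained only by arithmetic progressions.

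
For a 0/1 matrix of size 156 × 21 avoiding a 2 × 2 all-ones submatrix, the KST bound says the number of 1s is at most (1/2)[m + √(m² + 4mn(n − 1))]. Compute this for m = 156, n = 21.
z(156, 21; 2, 2) ≤ (1/2)[156 + √(156² + 4·156·21·20)] = (1/2)[156 + √286416] = 345.5892

Kővári–Sós–Turán: let r_1, ..., r_156 be the row sums and z = Σ r_i the total number of 1s. Each pair of columns can share at most one row with both entries 1 (else a 2×2 all-ones block appears), so Σ_i C(r_i, 2) ≤ C(21, 2) = 210. By convexity Σ_i C(r_i, 2) ≥ 156·C(z/156, 2) = z(z − 156)/(2·156), giving z² − 156z − 156·21·20 ≤ 0 and hence z ≤ (1/2)[156 + √(24336 + 4·65520)] = (1/2)[156 + √286416] ≈ (1/2)(156 + 535.1785) = 345.5892.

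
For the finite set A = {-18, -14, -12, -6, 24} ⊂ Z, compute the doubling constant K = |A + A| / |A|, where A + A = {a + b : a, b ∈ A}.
K = |A + A| / |A| = 14/5

Enumerate A + A = {a + b : a, b ∈ A}. With |A| = 5, there are |A|^2 = 25 ordered sum pairs; collecting distinct values, A + A = {-36, -32, -30, -28, -26, -24, -20, -18, -12, 6, 10, 12, 18, 48}, so |A + A| = 14. Thus K = 14/5. For comparison, the minimum possible |A + A| over all 5-element sets is 2·5 − 1 = 9 (so min K = 9/5), attained only by arithmetic progressions.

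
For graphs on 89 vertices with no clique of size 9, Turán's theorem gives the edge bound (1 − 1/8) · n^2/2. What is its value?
Turán density bound = (7/8) · 89^2/2 = 55447/16 ≈ 3465.4375

Turán's theorem: ex(n, K_{r+1}) is achieved by the complete r-partite Turán graph T(n, r) with parts as balanced as possible, and is at most (1 − 1/r) · n^2/2. For r = 8, n = 89: the density bound is (7/8) · 7921/2 = 55447/16 ≈ 3465.4375. The integer-valued extremum is e(T(89, 8)) = 3465, which is strictly less than the density bound 55447/16 since 8 ∤ 89 (the parts of T(89, 8) cannot all be equal).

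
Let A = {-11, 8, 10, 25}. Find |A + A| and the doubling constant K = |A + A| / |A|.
K = |A + A| / |A| = 10/4 = 5/2

Enumerate A + A = {a + b : a, b ∈ A}. With |A| = 4, there are |A|^2 = 16 ordered sum pairs; collecting distinct values, A + A = {-22, -3, -1, 14, 16, 18, 20, 33, 35, 50}, so |A + A| = 10. Thus K = 10/4 = 5/2. For comparison, the minimum possible |A + A| over all 4-element sets is 2·4 − 1 = 7 (so min K = 7/4), attained only by arithmetic progressions.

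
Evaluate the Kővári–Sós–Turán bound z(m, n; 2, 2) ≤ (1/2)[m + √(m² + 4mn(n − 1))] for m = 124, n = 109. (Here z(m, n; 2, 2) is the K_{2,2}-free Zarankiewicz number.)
z(124, 109; 2, 2) ≤ (1/2)[124 + √(124² + 4·124·109·108)] = (1/2)[124 + √5854288] = 1271.7818

Kővári–Sós–Turán: let r_1, ..., r_124 be the row sums and z = Σ r_i the total number of 1s. Each pair of columns can share at most one row with both entries 1 (else a 2×2 all-ones block appears), so Σ_i C(r_i, 2) ≤ C(109, 2) = 5886. By convexity Σ_i C(r_i, 2) ≥ 124·C(z/124, 2) = z(z − 124)/(2·124), giving z² − 124z − 124·109·108 ≤ 0 and hence z ≤ (1/2)[124 + √(15376 + 4·1459728)] = (1/2)[124 + √5854288] ≈ (1/2)(124 + 2419.5636) = 1271.7818.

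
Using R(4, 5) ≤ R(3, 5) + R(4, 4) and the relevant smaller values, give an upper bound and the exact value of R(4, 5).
R(4, 5) ≤ R(3, 5) + R(4, 4) = 14 + 18 = 32; exact value R(4, 5) = 25.

The Erdős–Szekeres recurrence R(r, s) ≤ R(r−1, s) + R(r, s−1) applied to (r, s) = (4, 5) gives
  R(4, 5) ≤ R(3, 5) + R(4, 4) = 14 + 18 = 32.
(Recall R(2, k) = k and R is symmetric.) The recurrence is not tight here (it gives 32, but the exact value is R(4, 5) = 25); the tight upper bound requires a sharper argument than the simple recurrence, combined with a lower-bound construction on K_{24}.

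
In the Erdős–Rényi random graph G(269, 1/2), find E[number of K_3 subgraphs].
E[# K_3] = C(269, 3) · (1/2)^C(3, 2) = 3208094 / 2^3 = 1604047/4 = 401011.75

For each 3-subset S of vertices (there are C(269, 3) = 3208094 such S), let X_S = 1 if S induces a K_3 (all C(3, 2) = 3 edges present). Then P(X_S = 1) = (1/2)^3 = 1/8. By linearity of expectation, E[# K_3] = C(269, 3) · (1/2)^3 = 3208094 / 8 = 1604047/4 = 401011.75.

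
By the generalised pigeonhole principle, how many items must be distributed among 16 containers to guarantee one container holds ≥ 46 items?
n = (46 − 1)·16 + 1 = 721

By the generalised pigeonhole principle, to guarantee some box contains ≥ r objects we need more than (r − 1) · k objects total. Threshold: n = (r − 1) · k + 1. With r = 46 and k = 16: n = 45 · 16 + 1 = 720 + 1 = 721. For n = 720 = 45 · 16, we can put exactly 45 objects in every box, avoiding 46 in any single one — so 721 is tight.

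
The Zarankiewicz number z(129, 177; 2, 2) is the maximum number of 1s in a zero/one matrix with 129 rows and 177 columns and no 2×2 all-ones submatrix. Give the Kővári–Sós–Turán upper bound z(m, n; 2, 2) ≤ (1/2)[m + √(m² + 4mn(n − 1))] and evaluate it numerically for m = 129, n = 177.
z(129, 177; 2, 2) ≤ (1/2)[129 + √(129² + 4·129·177·176)] = (1/2)[129 + √16091073] = 2070.184

Kővári–Sós–Turán: let r_1, ..., r_129 be the row sums and z = Σ r_i the total number of 1s. Each pair of columns can share at most one row with both entries 1 (else a 2×2 all-ones block appears), so Σ_i C(r_i, 2) ≤ C(177, 2) = 15576. By convexity Σ_i C(r_i, 2) ≥ 129·C(z/129, 2) = z(z − 129)/(2·129), giving z² − 129z − 129·177·176 ≤ 0 and hence z ≤ (1/2)[129 + √(16641 + 4·4018608)] = (1/2)[129 + √16091073] ≈ (1/2)(129 + 4011.368) = 2070.184.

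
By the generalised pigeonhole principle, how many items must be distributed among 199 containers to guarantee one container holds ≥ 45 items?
n = (45 − 1)·199 + 1 = 8757

By the generalised pigeonhole principle, to guarantee some box contains ≥ r objects we need more than (r − 1) · k objects total. Threshold: n = (r − 1) · k + 1. With r = 45 and k = 199: n = 44 · 199 + 1 = 8756 + 1 = 8757. For n = 8756 = 44 · 199, we can put exactly 44 objects in every box, avoiding 45 in any single one — so 8757 is tight.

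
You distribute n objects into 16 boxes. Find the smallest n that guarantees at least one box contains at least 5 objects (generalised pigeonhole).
n = (5 − 1)·16 + 1 = 65

By the generalised pigeonhole principle, to guarantee some box contains ≥ r objects we need more than (r − 1) · k objects total. Threshold: n = (r − 1) · k + 1. With r = 5 and k = 16: n = 4 · 16 + 1 = 64 + 1 = 65. For n = 64 = 4 · 16, we can put exactly 4 objects in every box, avoiding 5 in any single one — so 65 is tight.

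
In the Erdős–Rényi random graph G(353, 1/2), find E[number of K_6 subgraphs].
E[# K_6] = C(353, 6) · (1/2)^C(6, 2) = 2574925713360 / 2^15 = 160932857085/2048 ≈ 78580496.623535

For each 6-subset S of vertices (there are C(353, 6) = 2574925713360 such S), let X_S = 1 if S induces a K_6 (all C(6, 2) = 15 edges present). Then P(X_S = 1) = (1/2)^15 = 1/32768. By linearity of expectation, E[# K_6] = C(353, 6) · (1/2)^15 = 2574925713360 / 32768 = 160932857085/2048 ≈ 78580496.623535.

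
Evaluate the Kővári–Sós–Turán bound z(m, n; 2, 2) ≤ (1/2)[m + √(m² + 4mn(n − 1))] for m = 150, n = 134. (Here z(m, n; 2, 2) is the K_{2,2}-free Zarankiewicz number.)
z(150, 134; 2, 2) ≤ (1/2)[150 + √(150² + 4·150·134·133)] = (1/2)[150 + √10715700] = 1711.7422

Kővári–Sós–Turán: let r_1, ..., r_150 be the row sums and z = Σ r_i the total number of 1s. Each pair of columns can share at most one row with both entries 1 (else a 2×2 all-ones block appears), so Σ_i C(r_i, 2) ≤ C(134, 2) = 8911. By convexity Σ_i C(r_i, 2) ≥ 150·C(z/150, 2) = z(z − 150)/(2·150), giving z² − 150z − 150·134·133 ≤ 0 and hence z ≤ (1/2)[150 + √(22500 + 4·2673300)] = (1/2)[150 + √10715700] ≈ (1/2)(150 + 3273.4844) = 1711.7422.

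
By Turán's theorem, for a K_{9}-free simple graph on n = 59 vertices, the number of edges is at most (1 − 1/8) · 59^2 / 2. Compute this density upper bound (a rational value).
Turán density bound = (7/8) · 59^2/2 = 24367/16 ≈ 1522.9375

Turán's theorem: ex(n, K_{r+1}) is achieved by the complete r-partite Turán graph T(n, r) with parts as balanced as possible, and is at most (1 − 1/r) · n^2/2. For r = 8, n = 59: the density bound is (7/8) · 3481/2 = 24367/16 ≈ 1522.9375. The integer-valued extremum is e(T(59, 8)) = 1522, which is strictly less than the density bound 24367/16 since 8 ∤ 59 (the parts of T(59, 8) cannot all be equal).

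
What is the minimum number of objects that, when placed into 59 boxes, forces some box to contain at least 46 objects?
n = (46 − 1)·59 + 1 = 2656

By the generalised pigeonhole principle, to guarantee some box contains ≥ r objects we need more than (r − 1) · k objects total. Threshold: n = (r − 1) · k + 1. With r = 46 and k = 59: n = 45 · 59 + 1 = 2655 + 1 = 2656. For n = 2655 = 45 · 59, we can put exactly 45 objects in every box, avoiding 46 in any single one — so 2656 is tight.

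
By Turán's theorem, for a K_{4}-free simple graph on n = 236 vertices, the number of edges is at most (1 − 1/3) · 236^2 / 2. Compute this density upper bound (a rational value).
Turán density bound = (2/3) · 236^2/2 = 55696/3 ≈ 18565.3333

Turán's theorem: ex(n, K_{r+1}) is achieved by the complete r-partite Turán graph T(n, r) with parts as balanced as possible, and is at most (1 − 1/r) · n^2/2. For r = 3, n = 236: the density bound is (2/3) · 55696/2 = 55696/3 ≈ 18565.3333. The integer-valued extremum is e(T(236, 3)) = 18565, which is strictly less than the density bound 55696/3 since 3 ∤ 236 (the parts of T(236, 3) cannot all be equal).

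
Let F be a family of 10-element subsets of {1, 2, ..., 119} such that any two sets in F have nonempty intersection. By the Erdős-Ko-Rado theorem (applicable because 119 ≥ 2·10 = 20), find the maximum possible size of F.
max |F| = C(118, 9) = 8940826085620

Erdős-Ko-Rado (1961): when n ≥ 2k, max |F| = C(n−1, k−1). The bound is attained by the star {A : i ∈ A} for any fixed i ∈ [n]. Here C(119−1, 10−1) = C(118, 9) = 8940826085620.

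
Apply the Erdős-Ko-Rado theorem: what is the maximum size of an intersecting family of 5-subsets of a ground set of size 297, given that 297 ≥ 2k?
max |F| = C(296, 4) = 313413310

The Erdős-Ko-Rado theorem states: for n ≥ 2k, an intersecting family of k-subsets of an n-element set has size at most C(n − 1, k − 1), with equality for 'star' families {A ⊆ [n] : |A| = k, i ∈ A} (fix an element i). For n = 297, k = 5: C(296, 4) = 313413310.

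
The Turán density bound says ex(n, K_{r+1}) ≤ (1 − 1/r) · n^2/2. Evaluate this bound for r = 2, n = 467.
Turán density bound = (1/2) · 467^2/2 = 218089/4 ≈ 54522.25

Turán's theorem: ex(n, K_{r+1}) is achieved by the complete r-partite Turán graph T(n, r) with parts as balanced as possible, and is at most (1 − 1/r) · n^2/2. For r = 2, n = 467: the density bound is (1/2) · 218089/2 = 218089/4 ≈ 54522.25. The integer-valued extremum is e(T(467, 2)) = 54522, which is strictly less than the density bound 218089/4 since 2 ∤ 467 (the parts of T(467, 2) cannot all be equal).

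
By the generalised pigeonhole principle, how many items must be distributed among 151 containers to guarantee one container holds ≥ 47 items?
n = (47 − 1)·151 + 1 = 6947

By the generalised pigeonhole principle, to guarantee some box contains ≥ r objects we need more than (r − 1) · k objects total. Threshold: n = (r − 1) · k + 1. With r = 47 and k = 151: n = 46 · 151 + 1 = 6946 + 1 = 6947. For n = 6946 = 46 · 151, we can put exactly 46 objects in every box, avoiding 47 in any single one — so 6947 is tight.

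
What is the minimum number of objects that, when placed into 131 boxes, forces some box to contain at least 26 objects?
n = (26 − 1)·131 + 1 = 3276

By the generalised pigeonhole principle, to guarantee some box contains ≥ r objects we need more than (r − 1) · k objects total. Threshold: n = (r − 1) · k + 1. With r = 26 and k = 131: n = 25 · 131 + 1 = 3275 + 1 = 3276. For n = 3275 = 25 · 131, we can put exactly 25 objects in every box, avoiding 26 in any single one — so 3276 is tight.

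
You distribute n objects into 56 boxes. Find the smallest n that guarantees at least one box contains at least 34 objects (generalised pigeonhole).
n = (34 − 1)·56 + 1 = 1849

By the generalised pigeonhole principle, to guarantee some box contains ≥ r objects we need more than (r − 1) · k objects total. Threshold: n = (r − 1) · k + 1. With r = 34 and k = 56: n = 33 · 56 + 1 = 1848 + 1 = 1849. For n = 1848 = 33 · 56, we can put exactly 33 objects in every box, avoiding 34 in any single one — so 1849 is tight.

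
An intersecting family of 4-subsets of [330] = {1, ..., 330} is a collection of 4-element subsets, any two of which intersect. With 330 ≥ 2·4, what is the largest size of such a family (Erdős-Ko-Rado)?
max |F| = C(329, 3) = 5881204

Erdős-Ko-Rado (1961): when n ≥ 2k, max |F| = C(n−1, k−1). The bound is attained by the star {A : i ∈ A} for any fixed i ∈ [n]. Here C(330−1, 4−1) = C(329, 3) = 5881204.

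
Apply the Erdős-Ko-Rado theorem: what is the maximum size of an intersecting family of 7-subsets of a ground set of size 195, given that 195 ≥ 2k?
max |F| = C(194, 6) = 68482017072

The Erdős-Ko-Rado theorem states: for n ≥ 2k, an intersecting family of k-subsets of an n-element set has size at most C(n − 1, k − 1), with equality for 'star' families {A ⊆ [n] : |A| = k, i ∈ A} (fix an element i). For n = 195, k = 7: C(194, 6) = 68482017072.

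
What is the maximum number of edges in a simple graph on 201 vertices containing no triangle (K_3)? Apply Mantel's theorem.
ex(201, K_3) = ⌊201^2/4⌋ = 10100

Mantel (1907): a triangle-free graph on n vertices has at most ⌊n^2/4⌋ edges, with equality for the complete bipartite graph K_{⌊n/2⌋, ⌈n/2⌉}. For n = 201: ⌊201^2/4⌋ = ⌊40401/4⌋ = 10100. The extremal graph is K_{100, 101}, which has 100·101 = 10100 edges.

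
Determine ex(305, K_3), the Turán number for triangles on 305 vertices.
ex(305, K_3) = ⌊305^2/4⌋ = 23256

Mantel (1907): a triangle-free graph on n vertices has at most ⌊n^2/4⌋ edges, with equality for the complete bipartite graph K_{⌊n/2⌋, ⌈n/2⌉}. For n = 305: ⌊305^2/4⌋ = ⌊93025/4⌋ = 23256. The extremal graph is K_{152, 153}, which has 152·153 = 23256 edges.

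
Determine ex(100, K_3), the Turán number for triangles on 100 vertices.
ex(100, K_3) = ⌊100^2/4⌋ = 2500

Mantel (1907): a triangle-free graph on n vertices has at most ⌊n^2/4⌋ edges, with equality for the complete bipartite graph K_{⌊n/2⌋, ⌈n/2⌉}. For n = 100: ⌊100^2/4⌋ = ⌊10000/4⌋ = 2500. The extremal graph is K_{50, 50}, which has 50·50 = 2500 edges.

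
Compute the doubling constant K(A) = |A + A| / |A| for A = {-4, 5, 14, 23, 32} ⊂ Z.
K = |A + A| / |A| = 9/5

Enumerate A + A = {a + b : a, b ∈ A}. With |A| = 5, there are |A|^2 = 25 ordered sum pairs; collecting distinct values, A + A = {-8, 1, 10, 19, 28, 37, 46, 55, 64}, so |A + A| = 9. Thus K = 9/5. Here |A + A| = 2|A| − 1 = 9, the minimum possible — so K = 9/5 is minimal, which holds iff A is an arithmetic progression.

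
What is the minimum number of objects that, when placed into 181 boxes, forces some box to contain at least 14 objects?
n = (14 − 1)·181 + 1 = 2354

By the generalised pigeonhole principle, to guarantee some box contains ≥ r objects we need more than (r − 1) · k objects total. Threshold: n = (r − 1) · k + 1. With r = 14 and k = 181: n = 13 · 181 + 1 = 2353 + 1 = 2354. For n = 2353 = 13 · 181, we can put exactly 13 objects in every box, avoiding 14 in any single one — so 2354 is tight.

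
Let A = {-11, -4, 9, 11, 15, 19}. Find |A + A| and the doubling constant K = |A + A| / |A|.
K = |A + A| / |A| = 20/6 = 10/3

Enumerate A + A = {a + b : a, b ∈ A}. With |A| = 6, there are |A|^2 = 36 ordered sum pairs; collecting distinct values, A + A = {-22, -15, -8, -2, 0, 4, 5, 7, 8, 11, 15, 18, 20, 22, 24, 26, 28, 30, 34, 38}, so |A + A| = 20. Thus K = 20/6 = 10/3. For comparison, the minimum possible |A + A| over all 6-element sets is 2·6 − 1 = 11 (so min K = 11/6), attained only by arithmetic progressions.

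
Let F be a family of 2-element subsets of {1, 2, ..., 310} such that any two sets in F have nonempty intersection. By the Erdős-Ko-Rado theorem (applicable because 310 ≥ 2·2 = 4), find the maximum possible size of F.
max |F| = C(309, 1) = 309

Erdős-Ko-Rado (1961): when n ≥ 2k, max |F| = C(n−1, k−1). The bound is attained by the star {A : i ∈ A} for any fixed i ∈ [n]. Here C(310−1, 2−1) = C(309, 1) = 309.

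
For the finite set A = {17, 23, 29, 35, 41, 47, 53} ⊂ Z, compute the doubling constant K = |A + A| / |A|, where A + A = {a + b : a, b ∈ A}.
K = |A + A| / |A| = 13/7

Enumerate A + A = {a + b : a, b ∈ A}. With |A| = 7, there are |A|^2 = 49 ordered sum pairs; collecting distinct values, A + A = {34, 40, 46, 52, 58, 64, 70, 76, 82, 88, 94, 100, 106}, so |A + A| = 13. Thus K = 13/7. Here |A + A| = 2|A| − 1 = 13, the minimum possible — so K = 13/7 is minimal, which holds iff A is an arithmetic progression.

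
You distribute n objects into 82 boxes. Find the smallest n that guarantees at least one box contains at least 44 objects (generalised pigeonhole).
n = (44 − 1)·82 + 1 = 3527

By the generalised pigeonhole principle, to guarantee some box contains ≥ r objects we need more than (r − 1) · k objects total. Threshold: n = (r − 1) · k + 1. With r = 44 and k = 82: n = 43 · 82 + 1 = 3526 + 1 = 3527. For n = 3526 = 43 · 82, we can put exactly 43 objects in every box, avoiding 44 in any single one — so 3527 is tight.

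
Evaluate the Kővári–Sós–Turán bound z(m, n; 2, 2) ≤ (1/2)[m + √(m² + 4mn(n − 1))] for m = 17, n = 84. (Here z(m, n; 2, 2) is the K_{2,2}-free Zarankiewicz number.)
z(17, 84; 2, 2) ≤ (1/2)[17 + √(17² + 4·17·84·83)] = (1/2)[17 + √474385] = 352.8781

Kővári–Sós–Turán: let r_1, ..., r_17 be the row sums and z = Σ r_i the total number of 1s. Each pair of columns can share at most one row with both entries 1 (else a 2×2 all-ones block appears), so Σ_i C(r_i, 2) ≤ C(84, 2) = 3486. By convexity Σ_i C(r_i, 2) ≥ 17·C(z/17, 2) = z(z − 17)/(2·17), giving z² − 17z − 17·84·83 ≤ 0 and hence z ≤ (1/2)[17 + √(289 + 4·118524)] = (1/2)[17 + √474385] ≈ (1/2)(17 + 688.7561) = 352.8781.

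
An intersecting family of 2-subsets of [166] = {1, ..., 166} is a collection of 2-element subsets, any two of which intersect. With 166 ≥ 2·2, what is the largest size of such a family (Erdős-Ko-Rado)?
max |F| = C(165, 1) = 165

The Erdős-Ko-Rado theorem states: for n ≥ 2k, an intersecting family of k-subsets of an n-element set has size at most C(n − 1, k − 1), with equality for 'star' families {A ⊆ [n] : |A| = k, i ∈ A} (fix an element i). For n = 166, k = 2: C(165, 1) = 165.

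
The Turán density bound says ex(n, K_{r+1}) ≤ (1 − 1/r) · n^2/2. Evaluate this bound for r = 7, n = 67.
Turán density bound = (6/7) · 67^2/2 = 13467/7 ≈ 1923.8571

Turán's theorem: ex(n, K_{r+1}) is achieved by the complete r-partite Turán graph T(n, r) with parts as balanced as possible, and is at most (1 − 1/r) · n^2/2. For r = 7, n = 67: the density bound is (6/7) · 4489/2 = 13467/7 ≈ 1923.8571. The integer-valued extremum is e(T(67, 7)) = 1923, which is strictly less than the density bound 13467/7 since 7 ∤ 67 (the parts of T(67, 7) cannot all be equal).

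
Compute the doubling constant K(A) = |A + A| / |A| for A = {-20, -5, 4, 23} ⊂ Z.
K = |A + A| / |A| = 10/4 = 5/2

Enumerate A + A = {a + b : a, b ∈ A}. With |A| = 4, there are |A|^2 = 16 ordered sum pairs; collecting distinct values, A + A = {-40, -25, -16, -10, -1, 3, 8, 18, 27, 46}, so |A + A| = 10. Thus K = 10/4 = 5/2. For comparison, the minimum possible |A + A| over all 4-element sets is 2·4 − 1 = 7 (so min K = 7/4), attained only by arithmetic progressions.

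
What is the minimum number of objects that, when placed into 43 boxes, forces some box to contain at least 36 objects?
n = (36 − 1)·43 + 1 = 1506

By the generalised pigeonhole principle, to guarantee some box contains ≥ r objects we need more than (r − 1) · k objects total. Threshold: n = (r − 1) · k + 1. With r = 36 and k = 43: n = 35 · 43 + 1 = 1505 + 1 = 1506. For n = 1505 = 35 · 43, we can put exactly 35 objects in every box, avoiding 36 in any single one — so 1506 is tight.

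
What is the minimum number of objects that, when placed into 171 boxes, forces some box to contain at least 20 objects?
n = (20 − 1)·171 + 1 = 3250

By the generalised pigeonhole principle, to guarantee some box contains ≥ r objects we need more than (r − 1) · k objects total. Threshold: n = (r − 1) · k + 1. With r = 20 and k = 171: n = 19 · 171 + 1 = 3249 + 1 = 3250. For n = 3249 = 19 · 171, we can put exactly 19 objects in every box, avoiding 20 in any single one — so 3250 is tight.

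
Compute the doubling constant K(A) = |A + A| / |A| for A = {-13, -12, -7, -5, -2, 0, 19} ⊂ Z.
K = |A + A| / |A| = 25/7

Enumerate A + A = {a + b : a, b ∈ A}. With |A| = 7, there are |A|^2 = 49 ordered sum pairs; collecting distinct values, A + A = {-26, -25, -24, -20, -19, -18, -17, -15, -14, -13, -12, -10, -9, -7, -5, -4, -2, 0, 6, 7, 12, 14, 17, 19, 38}, so |A + A| = 25. Thus K = 25/7. For comparison, the minimum possible |A + A| over all 7-element sets is 2·7 − 1 = 13 (so min K = 13/7), attained only by arithmetic progressions.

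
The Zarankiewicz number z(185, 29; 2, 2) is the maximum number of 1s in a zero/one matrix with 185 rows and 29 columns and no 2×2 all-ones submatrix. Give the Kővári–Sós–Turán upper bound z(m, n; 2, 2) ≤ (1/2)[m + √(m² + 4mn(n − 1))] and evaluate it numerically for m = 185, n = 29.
z(185, 29; 2, 2) ≤ (1/2)[185 + √(185² + 4·185·29·28)] = (1/2)[185 + √635105] = 490.9674

Kővári–Sós–Turán: let r_1, ..., r_185 be the row sums and z = Σ r_i the total number of 1s. Each pair of columns can share at most one row with both entries 1 (else a 2×2 all-ones block appears), so Σ_i C(r_i, 2) ≤ C(29, 2) = 406. By convexity Σ_i C(r_i, 2) ≥ 185·C(z/185, 2) = z(z − 185)/(2·185), giving z² − 185z − 185·29·28 ≤ 0 and hence z ≤ (1/2)[185 + √(34225 + 4·150220)] = (1/2)[185 + √635105] ≈ (1/2)(185 + 796.9348) = 490.9674.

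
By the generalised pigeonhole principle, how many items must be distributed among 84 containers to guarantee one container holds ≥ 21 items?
n = (21 − 1)·84 + 1 = 1681

By the generalised pigeonhole principle, to guarantee some box contains ≥ r objects we need more than (r − 1) · k objects total. Threshold: n = (r − 1) · k + 1. With r = 21 and k = 84: n = 20 · 84 + 1 = 1680 + 1 = 1681. For n = 1680 = 20 · 84, we can put exactly 20 objects in every box, avoiding 21 in any single one — so 1681 is tight.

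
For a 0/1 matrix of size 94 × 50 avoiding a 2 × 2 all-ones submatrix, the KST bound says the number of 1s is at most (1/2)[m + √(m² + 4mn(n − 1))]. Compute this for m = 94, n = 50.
z(94, 50; 2, 2) ≤ (1/2)[94 + √(94² + 4·94·50·49)] = (1/2)[94 + √930036] = 529.1919

Kővári–Sós–Turán: let r_1, ..., r_94 be the row sums and z = Σ r_i the total number of 1s. Each pair of columns can share at most one row with both entries 1 (else a 2×2 all-ones block appears), so Σ_i C(r_i, 2) ≤ C(50, 2) = 1225. By convexity Σ_i C(r_i, 2) ≥ 94·C(z/94, 2) = z(z − 94)/(2·94), giving z² − 94z − 94·50·49 ≤ 0 and hence z ≤ (1/2)[94 + √(8836 + 4·230300)] = (1/2)[94 + √930036] ≈ (1/2)(94 + 964.3837) = 529.1919.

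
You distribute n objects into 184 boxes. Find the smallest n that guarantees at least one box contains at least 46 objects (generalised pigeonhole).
n = (46 − 1)·184 + 1 = 8281

By the generalised pigeonhole principle, to guarantee some box contains ≥ r objects we need more than (r − 1) · k objects total. Threshold: n = (r − 1) · k + 1. With r = 46 and k = 184: n = 45 · 184 + 1 = 8280 + 1 = 8281. For n = 8280 = 45 · 184, we can put exactly 45 objects in every box, avoiding 46 in any single one — so 8281 is tight.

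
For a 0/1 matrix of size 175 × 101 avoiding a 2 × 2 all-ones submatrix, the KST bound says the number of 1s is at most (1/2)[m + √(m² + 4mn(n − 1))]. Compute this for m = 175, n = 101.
z(175, 101; 2, 2) ≤ (1/2)[175 + √(175² + 4·175·101·100)] = (1/2)[175 + √7100625] = 1419.8499

Kővári–Sós–Turán: let r_1, ..., r_175 be the row sums and z = Σ r_i the total number of 1s. Each pair of columns can share at most one row with both entries 1 (else a 2×2 all-ones block appears), so Σ_i C(r_i, 2) ≤ C(101, 2) = 5050. By convexity Σ_i C(r_i, 2) ≥ 175·C(z/175, 2) = z(z − 175)/(2·175), giving z² − 175z − 175·101·100 ≤ 0 and hence z ≤ (1/2)[175 + √(30625 + 4·1767500)] = (1/2)[175 + √7100625] ≈ (1/2)(175 + 2664.6998) = 1419.8499.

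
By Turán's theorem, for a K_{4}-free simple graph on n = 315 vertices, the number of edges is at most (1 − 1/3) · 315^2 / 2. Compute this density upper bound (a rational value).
Turán density bound = (2/3) · 315^2/2 = 33075

Turán's theorem: ex(n, K_{r+1}) is achieved by the complete r-partite Turán graph T(n, r) with parts as balanced as possible, and is at most (1 − 1/r) · n^2/2. For r = 3, n = 315: the density bound is (2/3) · 99225/2 = 33075. Since 3 ∣ 315, the Turán graph T(315, 3) has parts of equal size 105, and its edge count e(T(315, 3)) = 33075 attains the density bound exactly.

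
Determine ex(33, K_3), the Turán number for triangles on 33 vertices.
ex(33, K_3) = ⌊33^2/4⌋ = 272

Mantel (1907): a triangle-free graph on n vertices has at most ⌊n^2/4⌋ edges, with equality for the complete bipartite graph K_{⌊n/2⌋, ⌈n/2⌉}. For n = 33: ⌊33^2/4⌋ = ⌊1089/4⌋ = 272. The extremal graph is K_{16, 17}, which has 16·17 = 272 edges.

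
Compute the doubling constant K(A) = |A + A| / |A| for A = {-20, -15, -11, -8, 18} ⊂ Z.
K = |A + A| / |A| = 15/5 = 3

Enumerate A + A = {a + b : a, b ∈ A}. With |A| = 5, there are |A|^2 = 25 ordered sum pairs; collecting distinct values, A + A = {-40, -35, -31, -30, -28, -26, -23, -22, -19, -16, -2, 3, 7, 10, 36}, so |A + A| = 15. Thus K = 15/5 = 3. For comparison, the minimum possible |A + A| over all 5-element sets is 2·5 − 1 = 9 (so min K = 9/5), attained only by arithmetic progressions.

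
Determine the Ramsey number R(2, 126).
R(2, 126) = 126

R(2, k) = k for all k ≥ 2: in a 2-colouring of K_k, either some edge is red (a red K_2) or all edges are blue (a blue K_k). And K_{125} coloured all-blue has no blue K_126, so R(2, 126) > 125. Hence R(2, 126) = 126.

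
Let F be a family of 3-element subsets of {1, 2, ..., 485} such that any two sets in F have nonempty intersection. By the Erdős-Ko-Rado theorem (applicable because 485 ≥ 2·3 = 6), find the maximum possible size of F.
max |F| = C(484, 2) = 116886

The Erdős-Ko-Rado theorem states: for n ≥ 2k, an intersecting family of k-subsets of an n-element set has size at most C(n − 1, k − 1), with equality for 'star' families {A ⊆ [n] : |A| = k, i ∈ A} (fix an element i). For n = 485, k = 3: C(484, 2) = 116886.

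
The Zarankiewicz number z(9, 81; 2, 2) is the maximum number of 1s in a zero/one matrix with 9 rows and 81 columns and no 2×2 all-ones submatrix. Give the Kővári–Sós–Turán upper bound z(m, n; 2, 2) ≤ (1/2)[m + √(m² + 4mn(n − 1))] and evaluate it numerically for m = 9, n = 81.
z(9, 81; 2, 2) ≤ (1/2)[9 + √(9² + 4·9·81·80)] = (1/2)[9 + √233361] = 246.0373

Kővári–Sós–Turán: let r_1, ..., r_9 be the row sums and z = Σ r_i the total number of 1s. Each pair of columns can share at most one row with both entries 1 (else a 2×2 all-ones block appears), so Σ_i C(r_i, 2) ≤ C(81, 2) = 3240. By convexity Σ_i C(r_i, 2) ≥ 9·C(z/9, 2) = z(z − 9)/(2·9), giving z² − 9z − 9·81·80 ≤ 0 and hence z ≤ (1/2)[9 + √(81 + 4·58320)] = (1/2)[9 + √233361] ≈ (1/2)(9 + 483.0745) = 246.0373.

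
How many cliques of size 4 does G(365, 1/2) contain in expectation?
E[# K_4] = C(365, 4) · (1/2)^C(4, 2) = 727441715 / 2^6 = 11366276.796875

For each 4-subset S of vertices (there are C(365, 4) = 727441715 such S), let X_S = 1 if S induces a K_4 (all C(4, 2) = 6 edges present). Then P(X_S = 1) = (1/2)^6 = 1/64. By linearity of expectation, E[# K_4] = C(365, 4) · (1/2)^6 = 727441715 / 64 = 11366276.796875.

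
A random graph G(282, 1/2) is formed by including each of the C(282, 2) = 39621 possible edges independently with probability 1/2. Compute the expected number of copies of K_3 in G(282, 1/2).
E[# K_3] = C(282, 3) · (1/2)^C(3, 2) = 3697960 / 2^3 = 462245

For each 3-subset S of vertices (there are C(282, 3) = 3697960 such S), let X_S = 1 if S induces a K_3 (all C(3, 2) = 3 edges present). Then P(X_S = 1) = (1/2)^3 = 1/8. By linearity of expectation, E[# K_3] = C(282, 3) · (1/2)^3 = 3697960 / 8 = 462245.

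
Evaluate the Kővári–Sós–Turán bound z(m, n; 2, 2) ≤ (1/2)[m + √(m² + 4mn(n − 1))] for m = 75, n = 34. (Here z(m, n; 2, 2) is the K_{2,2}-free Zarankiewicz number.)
z(75, 34; 2, 2) ≤ (1/2)[75 + √(75² + 4·75·34·33)] = (1/2)[75 + √342225] = 330

Kővári–Sós–Turán: let r_1, ..., r_75 be the row sums and z = Σ r_i the total number of 1s. Each pair of columns can share at most one row with both entries 1 (else a 2×2 all-ones block appears), so Σ_i C(r_i, 2) ≤ C(34, 2) = 561. By convexity Σ_i C(r_i, 2) ≥ 75·C(z/75, 2) = z(z − 75)/(2·75), giving z² − 75z − 75·34·33 ≤ 0 and hence z ≤ (1/2)[75 + √(5625 + 4·84150)] = (1/2)[75 + √342225] ≈ (1/2)(75 + 585) = 330.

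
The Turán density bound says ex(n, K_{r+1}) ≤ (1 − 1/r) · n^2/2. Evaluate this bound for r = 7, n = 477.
Turán density bound = (6/7) · 477^2/2 = 682587/7 ≈ 97512.4286

Turán's theorem: ex(n, K_{r+1}) is achieved by the complete r-partite Turán graph T(n, r) with parts as balanced as possible, and is at most (1 − 1/r) · n^2/2. For r = 7, n = 477: the density bound is (6/7) · 227529/2 = 682587/7 ≈ 97512.4286. The integer-valued extremum is e(T(477, 7)) = 97512, which is strictly less than the density bound 682587/7 since 7 ∤ 477 (the parts of T(477, 7) cannot all be equal).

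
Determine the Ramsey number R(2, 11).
R(2, 11) = 11

R(2, k) = k for all k ≥ 2: in a 2-colouring of K_k, either some edge is red (a red K_2) or all edges are blue (a blue K_k). And K_{10} coloured all-blue has no blue K_11, so R(2, 11) > 10. Hence R(2, 11) = 11.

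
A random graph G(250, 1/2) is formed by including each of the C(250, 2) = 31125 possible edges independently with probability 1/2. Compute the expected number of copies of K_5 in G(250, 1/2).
E[# K_5] = C(250, 5) · (1/2)^C(5, 2) = 7817031300 / 2^10 = 1954257825/256 ≈ 7633819.628906

For each 5-subset S of vertices (there are C(250, 5) = 7817031300 such S), let X_S = 1 if S induces a K_5 (all C(5, 2) = 10 edges present). Then P(X_S = 1) = (1/2)^10 = 1/1024. By linearity of expectation, E[# K_5] = C(250, 5) · (1/2)^10 = 7817031300 / 1024 = 1954257825/256 ≈ 7633819.628906.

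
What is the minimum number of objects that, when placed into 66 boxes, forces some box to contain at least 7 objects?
n = (7 − 1)·66 + 1 = 397

By the generalised pigeonhole principle, to guarantee some box contains ≥ r objects we need more than (r − 1) · k objects total. Threshold: n = (r − 1) · k + 1. With r = 7 and k = 66: n = 6 · 66 + 1 = 396 + 1 = 397. For n = 396 = 6 · 66, we can put exactly 6 objects in every box, avoiding 7 in any single one — so 397 is tight.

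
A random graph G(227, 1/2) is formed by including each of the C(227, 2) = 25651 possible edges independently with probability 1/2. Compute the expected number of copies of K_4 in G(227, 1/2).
E[# K_4] = C(227, 4) · (1/2)^C(4, 2) = 107734200 / 2^6 = 13466775/8 = 1683346.875

For each 4-subset S of vertices (there are C(227, 4) = 107734200 such S), let X_S = 1 if S induces a K_4 (all C(4, 2) = 6 edges present). Then P(X_S = 1) = (1/2)^6 = 1/64. By linearity of expectation, E[# K_4] = C(227, 4) · (1/2)^6 = 107734200 / 64 = 13466775/8 = 1683346.875.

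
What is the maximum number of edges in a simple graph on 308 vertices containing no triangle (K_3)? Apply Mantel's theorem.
ex(308, K_3) = ⌊308^2/4⌋ = 23716

Mantel (1907): a triangle-free graph on n vertices has at most ⌊n^2/4⌋ edges, with equality for the complete bipartite graph K_{⌊n/2⌋, ⌈n/2⌉}. For n = 308: ⌊308^2/4⌋ = ⌊94864/4⌋ = 23716. The extremal graph is K_{154, 154}, which has 154·154 = 23716 edges.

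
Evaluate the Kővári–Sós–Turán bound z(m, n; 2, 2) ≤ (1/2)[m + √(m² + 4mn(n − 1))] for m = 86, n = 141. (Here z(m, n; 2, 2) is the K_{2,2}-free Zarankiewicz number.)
z(86, 141; 2, 2) ≤ (1/2)[86 + √(86² + 4·86·141·140)] = (1/2)[86 + √6797956] = 1346.6445

Kővári–Sós–Turán: let r_1, ..., r_86 be the row sums and z = Σ r_i the total number of 1s. Each pair of columns can share at most one row with both entries 1 (else a 2×2 all-ones block appears), so Σ_i C(r_i, 2) ≤ C(141, 2) = 9870. By convexity Σ_i C(r_i, 2) ≥ 86·C(z/86, 2) = z(z − 86)/(2·86), giving z² − 86z − 86·141·140 ≤ 0 and hence z ≤ (1/2)[86 + √(7396 + 4·1697640)] = (1/2)[86 + √6797956] ≈ (1/2)(86 + 2607.289) = 1346.6445.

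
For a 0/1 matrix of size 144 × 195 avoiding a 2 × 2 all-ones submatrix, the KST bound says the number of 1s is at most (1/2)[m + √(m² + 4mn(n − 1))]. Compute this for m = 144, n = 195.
z(144, 195; 2, 2) ≤ (1/2)[144 + √(144² + 4·144·195·194)] = (1/2)[144 + √21810816] = 2407.1026

Kővári–Sós–Turán: let r_1, ..., r_144 be the row sums and z = Σ r_i the total number of 1s. Each pair of columns can share at most one row with both entries 1 (else a 2×2 all-ones block appears), so Σ_i C(r_i, 2) ≤ C(195, 2) = 18915. By convexity Σ_i C(r_i, 2) ≥ 144·C(z/144, 2) = z(z − 144)/(2·144), giving z² − 144z − 144·195·194 ≤ 0 and hence z ≤ (1/2)[144 + √(20736 + 4·5447520)] = (1/2)[144 + √21810816] ≈ (1/2)(144 + 4670.2051) = 2407.1026.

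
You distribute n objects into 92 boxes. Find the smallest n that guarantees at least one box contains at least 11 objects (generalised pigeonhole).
n = (11 − 1)·92 + 1 = 921

By the generalised pigeonhole principle, to guarantee some box contains ≥ r objects we need more than (r − 1) · k objects total. Threshold: n = (r − 1) · k + 1. With r = 11 and k = 92: n = 10 · 92 + 1 = 920 + 1 = 921. For n = 920 = 10 · 92, we can put exactly 10 objects in every box, avoiding 11 in any single one — so 921 is tight.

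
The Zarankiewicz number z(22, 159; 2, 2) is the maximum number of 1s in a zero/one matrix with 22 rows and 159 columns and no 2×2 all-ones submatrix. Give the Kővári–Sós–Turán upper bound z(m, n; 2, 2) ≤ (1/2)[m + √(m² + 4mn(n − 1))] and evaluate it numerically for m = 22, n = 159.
z(22, 159; 2, 2) ≤ (1/2)[22 + √(22² + 4·22·159·158)] = (1/2)[22 + √2211220] = 754.5086

Kővári–Sós–Turán: let r_1, ..., r_22 be the row sums and z = Σ r_i the total number of 1s. Each pair of columns can share at most one row with both entries 1 (else a 2×2 all-ones block appears), so Σ_i C(r_i, 2) ≤ C(159, 2) = 12561. By convexity Σ_i C(r_i, 2) ≥ 22·C(z/22, 2) = z(z − 22)/(2·22), giving z² − 22z − 22·159·158 ≤ 0 and hence z ≤ (1/2)[22 + √(484 + 4·552684)] = (1/2)[22 + √2211220] ≈ (1/2)(22 + 1487.0171) = 754.5086.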